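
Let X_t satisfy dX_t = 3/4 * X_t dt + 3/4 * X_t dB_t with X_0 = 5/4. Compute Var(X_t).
Var(X_t) = 25*(exp(9*t/16) - 1)*exp(3*t/2)/16

For GBM dX = mu X dt + sigma X dB with X_0 = x_0, apply Itô to Y = log X: dY = (mu - sigma^2/2) dt + sigma dB, so Y_t = log(x_0) + (mu - sigma^2/2) t + sigma B_t and hence X_t = x_0 * exp((mu - sigma^2/2) t + sigma B_t).
With mu = 3/4, sigma = 3/4, x_0 = 5/4, this gives:
  X_t = 5/4 * exp((15/32) * t + (3/4) * B_t).
Since sigma*B_t ~ Normal(0, sigma^2 t), E[exp(sigma*B_t)] = exp(sigma^2 t / 2); so E[X_t] = x_0 * exp((mu - sigma^2/2) t) * exp(sigma^2 t / 2) = x_0 * exp(mu t) = 5*exp(3*t/4)/4.
Var(X_t) = E[X_t^2] - (E[X_t])^2 = x_0^2 * exp(2 mu t) * (exp(sigma^2 t) - 1) = 25*(exp(9*t/16) - 1)*exp(3*t/2)/16.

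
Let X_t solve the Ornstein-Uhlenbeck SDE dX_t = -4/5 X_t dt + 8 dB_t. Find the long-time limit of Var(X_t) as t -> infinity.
lim Var(X_t) = 40

The OU SDE dX = -theta X dt + sigma dB admits the integrating factor exp(theta t): d(exp(theta t) X_t) = sigma exp(theta t) dB_t. Integrating from 0 to t gives X_t = x_0 * exp(-theta t) + sigma * int_0^t exp(-theta (t-s)) dB_s for any initial x_0. The Itô integral has variance (by the Itô isometry) sigma^2 * int_0^t exp(-2 theta (t - s)) ds = sigma^2 * (1 - exp(-2 theta t)) / (2 theta), independent of x_0.
With theta = 4/5, sigma = 8:
  Var(X_t) = (8)^2 * (1 - exp(-2*4/5 t)) / (2 * 4/5) = 40 - 40*exp(-8*t/5).
As t -> infinity, exp(-2*4/5 t) -> 0, so the stationary variance is sigma^2 / (2 theta) = 40.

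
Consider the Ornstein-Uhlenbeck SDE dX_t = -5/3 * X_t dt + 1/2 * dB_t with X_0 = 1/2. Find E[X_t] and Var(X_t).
E[X_t] = exp(-5*t/3)/2; Var(X_t) = 3/40 - 3*exp(-10*t/3)/40

The OU SDE dX = -theta X dt + sigma dB admits the integrating factor exp(theta t): d(exp(theta t) X_t) = sigma exp(theta t) dB_t. Integrating from 0 to t:
  X_t = x_0 * exp(-theta t) + sigma * int_0^t exp(-theta (t-s)) dB_s.
The Itô integral has mean 0 and (by the Itô isometry) variance sigma^2 * int_0^t exp(-2 theta (t - s)) ds = sigma^2 * (1 - exp(-2 theta t)) / (2 theta).
With theta = 5/3, sigma = 1/2, x_0 = 1/2:
  E[X_t] = 1/2 * exp(-5/3 t) = exp(-5*t/3)/2
  Var(X_t) = (1/2)^2 * (1 - exp(-2*5/3 t)) / (2 * 5/3) = 3/40 - 3*exp(-10*t/3)/40.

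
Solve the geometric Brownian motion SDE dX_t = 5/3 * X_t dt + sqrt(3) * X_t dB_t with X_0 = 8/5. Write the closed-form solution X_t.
X_t = 8/5 * exp((1/6) * t + (sqrt(3)) * B_t)

For GBM dX = mu X dt + sigma X dB with X_0 = x_0, apply Itô to Y = log X: dY = (mu - sigma^2/2) dt + sigma dB, so Y_t = log(x_0) + (mu - sigma^2/2) t + sigma B_t and hence X_t = x_0 * exp((mu - sigma^2/2) t + sigma B_t).
With mu = 5/3, sigma = sqrt(3), x_0 = 8/5, this gives:
  X_t = 8/5 * exp((1/6) * t + (sqrt(3)) * B_t).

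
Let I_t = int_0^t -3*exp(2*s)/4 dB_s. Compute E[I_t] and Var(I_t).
E[I_t] = 0; Var(I_t) = 9*exp(4*t)/64 - 9/64

The Itô integral of a deterministic integrand f(s) has mean 0 because each increment f(s) * (B_{s+ds} - B_s) has mean 0. By the Itô isometry:
  Var( int_0^t f(s) dB_s ) = E[ (int_0^t f(s) dB_s)^2 ] = int_0^t f(s)^2 ds.
Here f(s) = -3*exp(2*s)/4, so f(s)^2 = 9*exp(4*s)/16. Integrate:
  int_0^t (9*exp(4*s)/16) ds = 9*exp(4*t)/64 - 9/64.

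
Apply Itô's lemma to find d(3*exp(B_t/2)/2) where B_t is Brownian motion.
d(3*exp(B_t/2)/2) = (3*exp(B_t/2)/16) dt + (3*exp(B_t/2)/4) dB_t

Itô's formula for f(B_t) gives d f(B_t) = f'(B_t) dB_t + (1/2) f''(B_t) dt. Compute derivatives of f(x) = 3*exp(x/2)/2:
  f'(x)  = 3*exp(x/2)/4
  f''(x) = 3*exp(x/2)/8
Substitute x = B_t and multiply the f'' term by 1/2:
  drift     = (1/2) * (3*exp(x/2)/8) evaluated at B_t = 3*exp(B_t/2)/16
  diffusion = (3*exp(x/2)/4) evaluated at B_t = 3*exp(B_t/2)/4
Therefore d(3*exp(B_t/2)/2) = (3*exp(B_t/2)/16) dt + (3*exp(B_t/2)/4) dB_t.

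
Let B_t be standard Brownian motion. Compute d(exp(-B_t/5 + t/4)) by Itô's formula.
d(exp(-B_t/5 + t/4)) = (27*exp(-B_t/5 + t/4)/100) dt + (-exp(-B_t/5 + t/4)/5) dB_t

Itô's formula for f(t, x): d f(t, B_t) = (f_t + (1/2) f_xx) dt + f_x dB_t. Compute partials of f(t, x) = exp(t/4 - x/5):
  f_t(t,x)  = exp(t/4 - x/5)/4
  f_x(t,x)  = -exp(t/4 - x/5)/5
  f_xx(t,x) = exp(t/4 - x/5)/25
Assemble drift = f_t + (1/2) f_xx = 27*exp(t/4 - x/5)/100 and diffusion = f_x = -exp(t/4 - x/5)/5. Substituting x = B_t:
  d(exp(-B_t/5 + t/4)) = (27*exp(-B_t/5 + t/4)/100) dt + (-exp(-B_t/5 + t/4)/5) dB_t.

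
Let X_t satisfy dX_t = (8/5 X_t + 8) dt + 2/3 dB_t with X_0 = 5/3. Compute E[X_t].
E[X_t] = 20*exp(8*t/5)/3 - 5

Taking expectations and using E[dB_t] = 0, the mean m(t) = E[X_t] satisfies the ODE m'(t) = a m(t) + b with m(0) = x_0. With a = 8/5, b = 8, x_0 = 5/3, the solution is
  m(t) = x_0 * exp(a t) + (b/a) * (exp(a t) - 1)
       = (5/3) * exp((8/5) t) + (8/(8/5)) * (exp((8/5) t) - 1)
       = 20*exp(8*t/5)/3 - 5.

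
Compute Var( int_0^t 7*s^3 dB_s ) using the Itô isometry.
Var = 7*t^7

The Itô integral of a deterministic integrand f(s) has mean 0 because each increment f(s) * (B_{s+ds} - B_s) has mean 0. By the Itô isometry:
  Var( int_0^t f(s) dB_s ) = E[ (int_0^t f(s) dB_s)^2 ] = int_0^t f(s)^2 ds.
Here f(s) = 7*s^3, so f(s)^2 = 49*s^6. Integrate:
  int_0^t (49*s^6) ds = 7*t^7.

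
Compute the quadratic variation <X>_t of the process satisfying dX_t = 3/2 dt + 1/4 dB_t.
<X>_t = t/16

For an Itô process dX_t = a(t) dt + b(t) dB_t, the quadratic variation is <X>_t = int_0^t b(s)^2 ds (the drift term does not contribute). Here b(s) = 1/4, so
  b(s)^2 = 1/16.
Integrating from 0 to t:
  <X>_t = int_0^t (1/16) ds = t/16.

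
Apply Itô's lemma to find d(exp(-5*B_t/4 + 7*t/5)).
d(exp(-5*B_t/4 + 7*t/5)) = (349*exp(-5*B_t/4 + 7*t/5)/160) dt + (-5*exp(-5*B_t/4 + 7*t/5)/4) dB_t

Itô's formula for f(t, x): d f(t, B_t) = (f_t + (1/2) f_xx) dt + f_x dB_t. Compute partials of f(t, x) = exp(7*t/5 - 5*x/4):
  f_t(t,x)  = 7*exp(7*t/5 - 5*x/4)/5
  f_x(t,x)  = -5*exp(7*t/5 - 5*x/4)/4
  f_xx(t,x) = 25*exp(7*t/5 - 5*x/4)/16
Assemble drift = f_t + (1/2) f_xx = 349*exp(7*t/5 - 5*x/4)/160 and diffusion = f_x = -5*exp(7*t/5 - 5*x/4)/4. Substituting x = B_t:
  d(exp(-5*B_t/4 + 7*t/5)) = (349*exp(-5*B_t/4 + 7*t/5)/160) dt + (-5*exp(-5*B_t/4 + 7*t/5)/4) dB_t.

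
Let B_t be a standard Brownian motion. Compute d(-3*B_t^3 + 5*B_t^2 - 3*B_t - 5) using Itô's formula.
d(-3*B_t^3 + 5*B_t^2 - 3*B_t - 5) = (5 - 9*B_t) dt + (-9*B_t^2 + 10*B_t - 3) dB_t

Itô's formula for f(B_t) gives d f(B_t) = f'(B_t) dB_t + (1/2) f''(B_t) dt. Compute derivatives of f(x) = -3*x^3 + 5*x^2 - 3*x - 5:
  f'(x)  = -9*x^2 + 10*x - 3
  f''(x) = 10 - 18*x
Substitute x = B_t and multiply the f'' term by 1/2:
  drift     = (1/2) * (10 - 18*x) evaluated at B_t = 5 - 9*B_t
  diffusion = (-9*x^2 + 10*x - 3) evaluated at B_t = -9*B_t^2 + 10*B_t - 3
Therefore d(-3*B_t^3 + 5*B_t^2 - 3*B_t - 5) = (5 - 9*B_t) dt + (-9*B_t^2 + 10*B_t - 3) dB_t.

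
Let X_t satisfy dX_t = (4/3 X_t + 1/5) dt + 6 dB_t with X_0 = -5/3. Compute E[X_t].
E[X_t] = -91*exp(4*t/3)/60 - 3/20

Taking expectations and using E[dB_t] = 0, the mean m(t) = E[X_t] satisfies the ODE m'(t) = a m(t) + b with m(0) = x_0. With a = 4/3, b = 1/5, x_0 = -5/3, the solution is
  m(t) = x_0 * exp(a t) + (b/a) * (exp(a t) - 1)
       = (-5/3) * exp((4/3) t) + ((1/5)/(4/3)) * (exp((4/3) t) - 1)
       = -91*exp(4*t/3)/60 - 3/20.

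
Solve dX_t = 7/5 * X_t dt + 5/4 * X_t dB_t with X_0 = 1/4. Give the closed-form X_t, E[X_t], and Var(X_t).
X_t = 1/4 * exp((99/160) t + (5/4) B_t); E[X_t] = exp(7*t/5)/4; Var(X_t) = (exp(25*t/16) - 1)*exp(14*t/5)/16

For GBM dX = mu X dt + sigma X dB with X_0 = x_0, apply Itô to Y = log X: dY = (mu - sigma^2/2) dt + sigma dB, so Y_t = log(x_0) + (mu - sigma^2/2) t + sigma B_t and hence X_t = x_0 * exp((mu - sigma^2/2) t + sigma B_t).
With mu = 7/5, sigma = 5/4, x_0 = 1/4, this gives:
  X_t = 1/4 * exp((99/160) * t + (5/4) * B_t).
Since sigma*B_t ~ Normal(0, sigma^2 t), E[exp(sigma*B_t)] = exp(sigma^2 t / 2); so E[X_t] = x_0 * exp((mu - sigma^2/2) t) * exp(sigma^2 t / 2) = x_0 * exp(mu t) = exp(7*t/5)/4.
Var(X_t) = E[X_t^2] - (E[X_t])^2 = x_0^2 * exp(2 mu t) * (exp(sigma^2 t) - 1) = (exp(25*t/16) - 1)*exp(14*t/5)/16.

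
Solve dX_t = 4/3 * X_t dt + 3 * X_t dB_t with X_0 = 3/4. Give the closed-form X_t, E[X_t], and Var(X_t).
X_t = 3/4 * exp((-19/6) t + (3) B_t); E[X_t] = 3*exp(4*t/3)/4; Var(X_t) = 9*(exp(9*t) - 1)*exp(8*t/3)/16

For GBM dX = mu X dt + sigma X dB with X_0 = x_0, apply Itô to Y = log X: dY = (mu - sigma^2/2) dt + sigma dB, so Y_t = log(x_0) + (mu - sigma^2/2) t + sigma B_t and hence X_t = x_0 * exp((mu - sigma^2/2) t + sigma B_t).
With mu = 4/3, sigma = 3, x_0 = 3/4, this gives:
  X_t = 3/4 * exp((-19/6) * t + (3) * B_t).
Since sigma*B_t ~ Normal(0, sigma^2 t), E[exp(sigma*B_t)] = exp(sigma^2 t / 2); so E[X_t] = x_0 * exp((mu - sigma^2/2) t) * exp(sigma^2 t / 2) = x_0 * exp(mu t) = 3*exp(4*t/3)/4.
Var(X_t) = E[X_t^2] - (E[X_t])^2 = x_0^2 * exp(2 mu t) * (exp(sigma^2 t) - 1) = 9*(exp(9*t) - 1)*exp(8*t/3)/16.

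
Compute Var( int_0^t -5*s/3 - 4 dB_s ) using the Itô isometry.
Var = t*(25*t^2 + 180*t + 432)/27

The Itô integral of a deterministic integrand f(s) has mean 0 because each increment f(s) * (B_{s+ds} - B_s) has mean 0. By the Itô isometry:
  Var( int_0^t f(s) dB_s ) = E[ (int_0^t f(s) dB_s)^2 ] = int_0^t f(s)^2 ds.
Here f(s) = -5*s/3 - 4, so f(s)^2 = (5*s + 12)^2/9. Integrate:
  int_0^t ((5*s + 12)^2/9) ds = t*(25*t^2 + 180*t + 432)/27.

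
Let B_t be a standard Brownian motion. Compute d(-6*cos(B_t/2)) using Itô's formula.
d(-6*cos(B_t/2)) = (3*cos(B_t/2)/4) dt + (3*sin(B_t/2)) dB_t

Itô's formula for f(B_t) gives d f(B_t) = f'(B_t) dB_t + (1/2) f''(B_t) dt. Compute derivatives of f(x) = -6*cos(x/2):
  f'(x)  = 3*sin(x/2)
  f''(x) = 3*cos(x/2)/2
Substitute x = B_t and multiply the f'' term by 1/2:
  drift     = (1/2) * (3*cos(x/2)/2) evaluated at B_t = 3*cos(B_t/2)/4
  diffusion = (3*sin(x/2)) evaluated at B_t = 3*sin(B_t/2)
Therefore d(-6*cos(B_t/2)) = (3*cos(B_t/2)/4) dt + (3*sin(B_t/2)) dB_t.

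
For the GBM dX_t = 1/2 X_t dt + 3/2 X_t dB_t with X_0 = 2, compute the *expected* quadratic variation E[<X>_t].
E[<X>_t] = 36*exp(13*t/4)/13 - 36/13

<X>_t = int_0^t ((3/2) * X_s)^2 ds. Taking expectation inside the integral: E[<X>_t] = (3/2)^2 * int_0^t E[X_s^2] ds. For GBM, E[X_s^2] = x_0^2 * exp((2 mu + sigma^2) s). Integrating:
  E[<X>_t] = (3/2)^2 * 2^2 * (exp((2*(1/2) + (3/2)^2) t) - 1) / (2*(1/2) + (3/2)^2)
           = (3/2)^2 * 2^2 * (exp((13/4) t) - 1) / (13/4) = 36*exp(13*t/4)/13 - 36/13.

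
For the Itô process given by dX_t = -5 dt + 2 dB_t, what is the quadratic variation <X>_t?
<X>_t = 4*t

For an Itô process dX_t = a(t) dt + b(t) dB_t, the quadratic variation is <X>_t = int_0^t b(s)^2 ds (the drift term does not contribute). Here b(s) = 2, so
  b(s)^2 = 4.
Integrating from 0 to t:
  <X>_t = int_0^t (4) ds = 4*t.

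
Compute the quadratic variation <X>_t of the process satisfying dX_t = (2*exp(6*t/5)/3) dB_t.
<X>_t = 5*exp(12*t/5)/27 - 5/27

For an Itô process dX_t = a(t) dt + b(t) dB_t, the quadratic variation is <X>_t = int_0^t b(s)^2 ds (the drift term does not contribute). Here b(s) = 2*exp(6*s/5)/3, so
  b(s)^2 = 4*exp(12*s/5)/9.
Integrating from 0 to t:
  <X>_t = int_0^t (4*exp(12*s/5)/9) ds = 5*exp(12*t/5)/27 - 5/27.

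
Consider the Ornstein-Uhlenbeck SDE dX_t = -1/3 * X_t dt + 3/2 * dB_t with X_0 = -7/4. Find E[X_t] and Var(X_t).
E[X_t] = -7*exp(-t/3)/4; Var(X_t) = 27/8 - 27*exp(-2*t/3)/8

The OU SDE dX = -theta X dt + sigma dB admits the integrating factor exp(theta t): d(exp(theta t) X_t) = sigma exp(theta t) dB_t. Integrating from 0 to t:
  X_t = x_0 * exp(-theta t) + sigma * int_0^t exp(-theta (t-s)) dB_s.
The Itô integral has mean 0 and (by the Itô isometry) variance sigma^2 * int_0^t exp(-2 theta (t - s)) ds = sigma^2 * (1 - exp(-2 theta t)) / (2 theta).
With theta = 1/3, sigma = 3/2, x_0 = -7/4:
  E[X_t] = -7/4 * exp(-1/3 t) = -7*exp(-t/3)/4
  Var(X_t) = (3/2)^2 * (1 - exp(-2*1/3 t)) / (2 * 1/3) = 27/8 - 27*exp(-2*t/3)/8.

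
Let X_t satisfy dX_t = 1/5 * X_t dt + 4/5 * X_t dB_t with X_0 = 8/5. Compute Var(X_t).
Var(X_t) = 64*(exp(16*t/25) - 1)*exp(2*t/5)/25

For GBM dX = mu X dt + sigma X dB with X_0 = x_0, apply Itô to Y = log X: dY = (mu - sigma^2/2) dt + sigma dB, so Y_t = log(x_0) + (mu - sigma^2/2) t + sigma B_t and hence X_t = x_0 * exp((mu - sigma^2/2) t + sigma B_t).
With mu = 1/5, sigma = 4/5, x_0 = 8/5, this gives:
  X_t = 8/5 * exp((-3/25) * t + (4/5) * B_t).
Since sigma*B_t ~ Normal(0, sigma^2 t), E[exp(sigma*B_t)] = exp(sigma^2 t / 2); so E[X_t] = x_0 * exp((mu - sigma^2/2) t) * exp(sigma^2 t / 2) = x_0 * exp(mu t) = 8*exp(t/5)/5.
Var(X_t) = E[X_t^2] - (E[X_t])^2 = x_0^2 * exp(2 mu t) * (exp(sigma^2 t) - 1) = 64*(exp(16*t/25) - 1)*exp(2*t/5)/25.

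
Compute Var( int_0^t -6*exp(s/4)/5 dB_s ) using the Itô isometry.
Var = 72*exp(t/2)/25 - 72/25

The Itô integral of a deterministic integrand f(s) has mean 0 because each increment f(s) * (B_{s+ds} - B_s) has mean 0. By the Itô isometry:
  Var( int_0^t f(s) dB_s ) = E[ (int_0^t f(s) dB_s)^2 ] = int_0^t f(s)^2 ds.
Here f(s) = -6*exp(s/4)/5, so f(s)^2 = 36*exp(s/2)/25. Integrate:
  int_0^t (36*exp(s/2)/25) ds = 72*exp(t/2)/25 - 72/25.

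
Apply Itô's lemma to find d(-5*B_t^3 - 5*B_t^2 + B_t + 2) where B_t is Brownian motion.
d(-5*B_t^3 - 5*B_t^2 + B_t + 2) = (-15*B_t - 5) dt + (-15*B_t^2 - 10*B_t + 1) dB_t

Itô's formula for f(B_t) gives d f(B_t) = f'(B_t) dB_t + (1/2) f''(B_t) dt. Compute derivatives of f(x) = -5*x^3 - 5*x^2 + x + 2:
  f'(x)  = -15*x^2 - 10*x + 1
  f''(x) = -30*x - 10
Substitute x = B_t and multiply the f'' term by 1/2:
  drift     = (1/2) * (-30*x - 10) evaluated at B_t = -15*B_t - 5
  diffusion = (-15*x^2 - 10*x + 1) evaluated at B_t = -15*B_t^2 - 10*B_t + 1
Therefore d(-5*B_t^3 - 5*B_t^2 + B_t + 2) = (-15*B_t - 5) dt + (-15*B_t^2 - 10*B_t + 1) dB_t.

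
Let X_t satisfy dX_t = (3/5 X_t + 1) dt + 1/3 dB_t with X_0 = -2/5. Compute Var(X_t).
Var(X_t) = 5*exp(6*t/5)/54 - 5/54

The variance V(t) = Var(X_t) satisfies V'(t) = 2 a V(t) + c^2 with V(0) = 0 (drift coefficient is linear in X, diffusion is constant). With a = 3/5, c = 1/3, the solution is
  V(t) = (c^2 / (2 a)) * (exp(2 a t) - 1)
       = ((1/3)^2 / (2*(3/5))) * (exp((6/5) t) - 1)
       = 5*exp(6*t/5)/54 - 5/54.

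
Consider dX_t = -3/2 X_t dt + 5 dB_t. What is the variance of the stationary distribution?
lim Var(X_t) = 25/3

The OU SDE dX = -theta X dt + sigma dB admits the integrating factor exp(theta t): d(exp(theta t) X_t) = sigma exp(theta t) dB_t. Integrating from 0 to t gives X_t = x_0 * exp(-theta t) + sigma * int_0^t exp(-theta (t-s)) dB_s for any initial x_0. The Itô integral has variance (by the Itô isometry) sigma^2 * int_0^t exp(-2 theta (t - s)) ds = sigma^2 * (1 - exp(-2 theta t)) / (2 theta), independent of x_0.
With theta = 3/2, sigma = 5:
  Var(X_t) = (5)^2 * (1 - exp(-2*3/2 t)) / (2 * 3/2) = 25/3 - 25*exp(-3*t)/3.
As t -> infinity, exp(-2*3/2 t) -> 0, so the stationary variance is sigma^2 / (2 theta) = 25/3.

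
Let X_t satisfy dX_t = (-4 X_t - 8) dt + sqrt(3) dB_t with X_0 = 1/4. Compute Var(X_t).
Var(X_t) = 3/8 - 3*exp(-8*t)/8

The variance V(t) = Var(X_t) satisfies V'(t) = 2 a V(t) + c^2 with V(0) = 0 (drift coefficient is linear in X, diffusion is constant). With a = -4, c = sqrt(3), the solution is
  V(t) = (c^2 / (2 a)) * (exp(2 a t) - 1)
       = (sqrt(3)^2 / (2*(-4))) * (exp((-8) t) - 1)
       = 3/8 - 3*exp(-8*t)/8.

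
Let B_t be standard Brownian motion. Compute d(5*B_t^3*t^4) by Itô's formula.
d(5*B_t^3*t^4) = (5*B_t*t^3*(4*B_t^2 + 3*t)) dt + (15*B_t^2*t^4) dB_t

Itô's formula for f(t, x): d f(t, B_t) = (f_t + (1/2) f_xx) dt + f_x dB_t. Compute partials of f(t, x) = 5*t^4*x^3:
  f_t(t,x)  = 20*t^3*x^3
  f_x(t,x)  = 15*t^4*x^2
  f_xx(t,x) = 30*t^4*x
Assemble drift = f_t + (1/2) f_xx = 5*t^3*x*(3*t + 4*x^2) and diffusion = f_x = 15*t^4*x^2. Substituting x = B_t:
  d(5*B_t^3*t^4) = (5*B_t*t^3*(4*B_t^2 + 3*t)) dt + (15*B_t^2*t^4) dB_t.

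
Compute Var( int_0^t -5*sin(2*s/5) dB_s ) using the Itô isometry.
Var = 25*t/2 - 125*sin(4*t/5)/8

The Itô integral of a deterministic integrand f(s) has mean 0 because each increment f(s) * (B_{s+ds} - B_s) has mean 0. By the Itô isometry:
  Var( int_0^t f(s) dB_s ) = E[ (int_0^t f(s) dB_s)^2 ] = int_0^t f(s)^2 ds.
Here f(s) = -5*sin(2*s/5), so f(s)^2 = 25*sin(2*s/5)^2. Integrate:
  int_0^t (25*sin(2*s/5)^2) ds = 25*t/2 - 125*sin(4*t/5)/8.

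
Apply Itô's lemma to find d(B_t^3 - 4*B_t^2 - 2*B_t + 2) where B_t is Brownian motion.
d(B_t^3 - 4*B_t^2 - 2*B_t + 2) = (3*B_t - 4) dt + (3*B_t^2 - 8*B_t - 2) dB_t

Itô's formula for f(B_t) gives d f(B_t) = f'(B_t) dB_t + (1/2) f''(B_t) dt. Compute derivatives of f(x) = x^3 - 4*x^2 - 2*x + 2:
  f'(x)  = 3*x^2 - 8*x - 2
  f''(x) = 6*x - 8
Substitute x = B_t and multiply the f'' term by 1/2:
  drift     = (1/2) * (6*x - 8) evaluated at B_t = 3*B_t - 4
  diffusion = (3*x^2 - 8*x - 2) evaluated at B_t = 3*B_t^2 - 8*B_t - 2
Therefore d(B_t^3 - 4*B_t^2 - 2*B_t + 2) = (3*B_t - 4) dt + (3*B_t^2 - 8*B_t - 2) dB_t.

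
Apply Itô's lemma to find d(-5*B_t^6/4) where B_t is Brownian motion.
d(-5*B_t^6/4) = (-75*B_t^4/4) dt + (-15*B_t^5/2) dB_t

Itô's formula for f(B_t) gives d f(B_t) = f'(B_t) dB_t + (1/2) f''(B_t) dt. Compute derivatives of f(x) = -5*x^6/4:
  f'(x)  = -15*x^5/2
  f''(x) = -75*x^4/2
Substitute x = B_t and multiply the f'' term by 1/2:
  drift     = (1/2) * (-75*x^4/2) evaluated at B_t = -75*B_t^4/4
  diffusion = (-15*x^5/2) evaluated at B_t = -15*B_t^5/2
Therefore d(-5*B_t^6/4) = (-75*B_t^4/4) dt + (-15*B_t^5/2) dB_t.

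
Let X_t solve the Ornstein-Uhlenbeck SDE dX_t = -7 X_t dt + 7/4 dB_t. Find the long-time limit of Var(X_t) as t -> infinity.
lim Var(X_t) = 7/32

The OU SDE dX = -theta X dt + sigma dB admits the integrating factor exp(theta t): d(exp(theta t) X_t) = sigma exp(theta t) dB_t. Integrating from 0 to t gives X_t = x_0 * exp(-theta t) + sigma * int_0^t exp(-theta (t-s)) dB_s for any initial x_0. The Itô integral has variance (by the Itô isometry) sigma^2 * int_0^t exp(-2 theta (t - s)) ds = sigma^2 * (1 - exp(-2 theta t)) / (2 theta), independent of x_0.
With theta = 7, sigma = 7/4:
  Var(X_t) = (7/4)^2 * (1 - exp(-2*7 t)) / (2 * 7) = 7/32 - 7*exp(-14*t)/32.
As t -> infinity, exp(-2*7 t) -> 0, so the stationary variance is sigma^2 / (2 theta) = 7/32.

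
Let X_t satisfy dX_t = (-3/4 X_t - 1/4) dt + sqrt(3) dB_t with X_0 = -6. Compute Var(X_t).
Var(X_t) = 2 - 2*exp(-3*t/2)

The variance V(t) = Var(X_t) satisfies V'(t) = 2 a V(t) + c^2 with V(0) = 0 (drift coefficient is linear in X, diffusion is constant). With a = -3/4, c = sqrt(3), the solution is
  V(t) = (c^2 / (2 a)) * (exp(2 a t) - 1)
       = (sqrt(3)^2 / (2*(-3/4))) * (exp((-3/2) t) - 1)
       = 2 - 2*exp(-3*t/2).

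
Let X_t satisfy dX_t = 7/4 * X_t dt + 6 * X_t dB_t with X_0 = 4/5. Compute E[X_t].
E[X_t] = 4*exp(7*t/4)/5

For GBM dX = mu X dt + sigma X dB with X_0 = x_0, apply Itô to Y = log X: dY = (mu - sigma^2/2) dt + sigma dB, so Y_t = log(x_0) + (mu - sigma^2/2) t + sigma B_t and hence X_t = x_0 * exp((mu - sigma^2/2) t + sigma B_t).
With mu = 7/4, sigma = 6, x_0 = 4/5, this gives:
  X_t = 4/5 * exp((-65/4) * t + (6) * B_t).
Since sigma*B_t ~ Normal(0, sigma^2 t), E[exp(sigma*B_t)] = exp(sigma^2 t / 2); so E[X_t] = x_0 * exp((mu - sigma^2/2) t) * exp(sigma^2 t / 2) = x_0 * exp(mu t) = 4*exp(7*t/4)/5.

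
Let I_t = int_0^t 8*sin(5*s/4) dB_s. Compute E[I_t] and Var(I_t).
E[I_t] = 0; Var(I_t) = 32*t - 64*sin(5*t/2)/5

The Itô integral of a deterministic integrand f(s) has mean 0 because each increment f(s) * (B_{s+ds} - B_s) has mean 0. By the Itô isometry:
  Var( int_0^t f(s) dB_s ) = E[ (int_0^t f(s) dB_s)^2 ] = int_0^t f(s)^2 ds.
Here f(s) = 8*sin(5*s/4), so f(s)^2 = 64*sin(5*s/4)^2. Integrate:
  int_0^t (64*sin(5*s/4)^2) ds = 32*t - 64*sin(5*t/2)/5.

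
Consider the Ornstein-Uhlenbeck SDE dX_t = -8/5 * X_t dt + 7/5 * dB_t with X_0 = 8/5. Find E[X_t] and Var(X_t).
E[X_t] = 8*exp(-8*t/5)/5; Var(X_t) = 49/80 - 49*exp(-16*t/5)/80

The OU SDE dX = -theta X dt + sigma dB admits the integrating factor exp(theta t): d(exp(theta t) X_t) = sigma exp(theta t) dB_t. Integrating from 0 to t:
  X_t = x_0 * exp(-theta t) + sigma * int_0^t exp(-theta (t-s)) dB_s.
The Itô integral has mean 0 and (by the Itô isometry) variance sigma^2 * int_0^t exp(-2 theta (t - s)) ds = sigma^2 * (1 - exp(-2 theta t)) / (2 theta).
With theta = 8/5, sigma = 7/5, x_0 = 8/5:
  E[X_t] = 8/5 * exp(-8/5 t) = 8*exp(-8*t/5)/5
  Var(X_t) = (7/5)^2 * (1 - exp(-2*8/5 t)) / (2 * 8/5) = 49/80 - 49*exp(-16*t/5)/80.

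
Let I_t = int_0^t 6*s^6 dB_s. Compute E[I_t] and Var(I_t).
E[I_t] = 0; Var(I_t) = 36*t^13/13

The Itô integral of a deterministic integrand f(s) has mean 0 because each increment f(s) * (B_{s+ds} - B_s) has mean 0. By the Itô isometry:
  Var( int_0^t f(s) dB_s ) = E[ (int_0^t f(s) dB_s)^2 ] = int_0^t f(s)^2 ds.
Here f(s) = 6*s^6, so f(s)^2 = 36*s^12. Integrate:
  int_0^t (36*s^12) ds = 36*t^13/13.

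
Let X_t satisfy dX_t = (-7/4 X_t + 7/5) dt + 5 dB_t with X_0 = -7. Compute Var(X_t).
Var(X_t) = 50/7 - 50*exp(-7*t/2)/7

The variance V(t) = Var(X_t) satisfies V'(t) = 2 a V(t) + c^2 with V(0) = 0 (drift coefficient is linear in X, diffusion is constant). With a = -7/4, c = 5, the solution is
  V(t) = (c^2 / (2 a)) * (exp(2 a t) - 1)
       = (5^2 / (2*(-7/4))) * (exp((-7/2) t) - 1)
       = 50/7 - 50*exp(-7*t/2)/7.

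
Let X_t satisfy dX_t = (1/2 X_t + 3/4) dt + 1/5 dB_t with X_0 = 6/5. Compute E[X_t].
E[X_t] = 27*exp(t/2)/10 - 3/2

Taking expectations and using E[dB_t] = 0, the mean m(t) = E[X_t] satisfies the ODE m'(t) = a m(t) + b with m(0) = x_0. With a = 1/2, b = 3/4, x_0 = 6/5, the solution is
  m(t) = x_0 * exp(a t) + (b/a) * (exp(a t) - 1)
       = (6/5) * exp((1/2) t) + ((3/4)/(1/2)) * (exp((1/2) t) - 1)
       = 27*exp(t/2)/10 - 3/2.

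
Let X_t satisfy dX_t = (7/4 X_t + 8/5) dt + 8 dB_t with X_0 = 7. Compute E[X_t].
E[X_t] = 277*exp(7*t/4)/35 - 32/35

Taking expectations and using E[dB_t] = 0, the mean m(t) = E[X_t] satisfies the ODE m'(t) = a m(t) + b with m(0) = x_0. With a = 7/4, b = 8/5, x_0 = 7, the solution is
  m(t) = x_0 * exp(a t) + (b/a) * (exp(a t) - 1)
       = 7 * exp((7/4) t) + ((8/5)/(7/4)) * (exp((7/4) t) - 1)
       = 277*exp(7*t/4)/35 - 32/35.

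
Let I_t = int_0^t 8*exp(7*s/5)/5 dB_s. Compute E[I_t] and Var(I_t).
E[I_t] = 0; Var(I_t) = 32*exp(14*t/5)/35 - 32/35

The Itô integral of a deterministic integrand f(s) has mean 0 because each increment f(s) * (B_{s+ds} - B_s) has mean 0. By the Itô isometry:
  Var( int_0^t f(s) dB_s ) = E[ (int_0^t f(s) dB_s)^2 ] = int_0^t f(s)^2 ds.
Here f(s) = 8*exp(7*s/5)/5, so f(s)^2 = 64*exp(14*s/5)/25. Integrate:
  int_0^t (64*exp(14*s/5)/25) ds = 32*exp(14*t/5)/35 - 32/35.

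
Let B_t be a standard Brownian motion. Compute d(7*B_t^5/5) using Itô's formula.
d(7*B_t^5/5) = (14*B_t^3) dt + (7*B_t^4) dB_t

Itô's formula for f(B_t) gives d f(B_t) = f'(B_t) dB_t + (1/2) f''(B_t) dt. Compute derivatives of f(x) = 7*x^5/5:
  f'(x)  = 7*x^4
  f''(x) = 28*x^3
Substitute x = B_t and multiply the f'' term by 1/2:
  drift     = (1/2) * (28*x^3) evaluated at B_t = 14*B_t^3
  diffusion = (7*x^4) evaluated at B_t = 7*B_t^4
Therefore d(7*B_t^5/5) = (14*B_t^3) dt + (7*B_t^4) dB_t.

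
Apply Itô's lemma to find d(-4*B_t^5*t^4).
d(-4*B_t^5*t^4) = (B_t^3*t^3*(-16*B_t^2 - 40*t)) dt + (-20*B_t^4*t^4) dB_t

Itô's formula for f(t, x): d f(t, B_t) = (f_t + (1/2) f_xx) dt + f_x dB_t. Compute partials of f(t, x) = -4*t^4*x^5:
  f_t(t,x)  = -16*t^3*x^5
  f_x(t,x)  = -20*t^4*x^4
  f_xx(t,x) = -80*t^4*x^3
Assemble drift = f_t + (1/2) f_xx = t^3*x^3*(-40*t - 16*x^2) and diffusion = f_x = -20*t^4*x^4. Substituting x = B_t:
  d(-4*B_t^5*t^4) = (B_t^3*t^3*(-16*B_t^2 - 40*t)) dt + (-20*B_t^4*t^4) dB_t.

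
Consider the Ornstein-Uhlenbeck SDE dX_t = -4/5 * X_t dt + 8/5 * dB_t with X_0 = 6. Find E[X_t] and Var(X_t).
E[X_t] = 6*exp(-4*t/5); Var(X_t) = 8/5 - 8*exp(-8*t/5)/5

The OU SDE dX = -theta X dt + sigma dB admits the integrating factor exp(theta t): d(exp(theta t) X_t) = sigma exp(theta t) dB_t. Integrating from 0 to t:
  X_t = x_0 * exp(-theta t) + sigma * int_0^t exp(-theta (t-s)) dB_s.
The Itô integral has mean 0 and (by the Itô isometry) variance sigma^2 * int_0^t exp(-2 theta (t - s)) ds = sigma^2 * (1 - exp(-2 theta t)) / (2 theta).
With theta = 4/5, sigma = 8/5, x_0 = 6:
  E[X_t] = 6 * exp(-4/5 t) = 6*exp(-4*t/5)
  Var(X_t) = (8/5)^2 * (1 - exp(-2*4/5 t)) / (2 * 4/5) = 8/5 - 8*exp(-8*t/5)/5.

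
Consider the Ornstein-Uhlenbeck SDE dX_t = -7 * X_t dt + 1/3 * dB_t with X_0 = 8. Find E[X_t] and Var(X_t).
E[X_t] = 8*exp(-7*t); Var(X_t) = 1/126 - exp(-14*t)/126

The OU SDE dX = -theta X dt + sigma dB admits the integrating factor exp(theta t): d(exp(theta t) X_t) = sigma exp(theta t) dB_t. Integrating from 0 to t:
  X_t = x_0 * exp(-theta t) + sigma * int_0^t exp(-theta (t-s)) dB_s.
The Itô integral has mean 0 and (by the Itô isometry) variance sigma^2 * int_0^t exp(-2 theta (t - s)) ds = sigma^2 * (1 - exp(-2 theta t)) / (2 theta).
With theta = 7, sigma = 1/3, x_0 = 8:
  E[X_t] = 8 * exp(-7 t) = 8*exp(-7*t)
  Var(X_t) = (1/3)^2 * (1 - exp(-2*7 t)) / (2 * 7) = 1/126 - exp(-14*t)/126.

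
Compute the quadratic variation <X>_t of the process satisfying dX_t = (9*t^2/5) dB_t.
<X>_t = 81*t^5/125

For an Itô process dX_t = a(t) dt + b(t) dB_t, the quadratic variation is <X>_t = int_0^t b(s)^2 ds (the drift term does not contribute). Here b(s) = 9*s^2/5, so
  b(s)^2 = 81*s^4/25.
Integrating from 0 to t:
  <X>_t = int_0^t (81*s^4/25) ds = 81*t^5/125.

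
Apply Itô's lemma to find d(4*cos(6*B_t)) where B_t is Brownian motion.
d(4*cos(6*B_t)) = (-72*cos(6*B_t)) dt + (-24*sin(6*B_t)) dB_t

Itô's formula for f(B_t) gives d f(B_t) = f'(B_t) dB_t + (1/2) f''(B_t) dt. Compute derivatives of f(x) = 4*cos(6*x):
  f'(x)  = -24*sin(6*x)
  f''(x) = -144*cos(6*x)
Substitute x = B_t and multiply the f'' term by 1/2:
  drift     = (1/2) * (-144*cos(6*x)) evaluated at B_t = -72*cos(6*B_t)
  diffusion = (-24*sin(6*x)) evaluated at B_t = -24*sin(6*B_t)
Therefore d(4*cos(6*B_t)) = (-72*cos(6*B_t)) dt + (-24*sin(6*B_t)) dB_t.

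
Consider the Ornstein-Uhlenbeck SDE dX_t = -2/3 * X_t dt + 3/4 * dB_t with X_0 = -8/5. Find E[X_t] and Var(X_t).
E[X_t] = -8*exp(-2*t/3)/5; Var(X_t) = 27/64 - 27*exp(-4*t/3)/64

The OU SDE dX = -theta X dt + sigma dB admits the integrating factor exp(theta t): d(exp(theta t) X_t) = sigma exp(theta t) dB_t. Integrating from 0 to t:
  X_t = x_0 * exp(-theta t) + sigma * int_0^t exp(-theta (t-s)) dB_s.
The Itô integral has mean 0 and (by the Itô isometry) variance sigma^2 * int_0^t exp(-2 theta (t - s)) ds = sigma^2 * (1 - exp(-2 theta t)) / (2 theta).
With theta = 2/3, sigma = 3/4, x_0 = -8/5:
  E[X_t] = -8/5 * exp(-2/3 t) = -8*exp(-2*t/3)/5
  Var(X_t) = (3/4)^2 * (1 - exp(-2*2/3 t)) / (2 * 2/3) = 27/64 - 27*exp(-4*t/3)/64.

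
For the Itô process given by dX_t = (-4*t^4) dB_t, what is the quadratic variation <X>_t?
<X>_t = 16*t^9/9

For an Itô process dX_t = a(t) dt + b(t) dB_t, the quadratic variation is <X>_t = int_0^t b(s)^2 ds (the drift term does not contribute). Here b(s) = -4*s^4, so
  b(s)^2 = 16*s^8.
Integrating from 0 to t:
  <X>_t = int_0^t (16*s^8) ds = 16*t^9/9.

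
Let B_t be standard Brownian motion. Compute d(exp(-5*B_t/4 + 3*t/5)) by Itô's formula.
d(exp(-5*B_t/4 + 3*t/5)) = (221*exp(-5*B_t/4 + 3*t/5)/160) dt + (-5*exp(-5*B_t/4 + 3*t/5)/4) dB_t

Itô's formula for f(t, x): d f(t, B_t) = (f_t + (1/2) f_xx) dt + f_x dB_t. Compute partials of f(t, x) = exp(3*t/5 - 5*x/4):
  f_t(t,x)  = 3*exp(3*t/5 - 5*x/4)/5
  f_x(t,x)  = -5*exp(3*t/5 - 5*x/4)/4
  f_xx(t,x) = 25*exp(3*t/5 - 5*x/4)/16
Assemble drift = f_t + (1/2) f_xx = 221*exp(3*t/5 - 5*x/4)/160 and diffusion = f_x = -5*exp(3*t/5 - 5*x/4)/4. Substituting x = B_t:
  d(exp(-5*B_t/4 + 3*t/5)) = (221*exp(-5*B_t/4 + 3*t/5)/160) dt + (-5*exp(-5*B_t/4 + 3*t/5)/4) dB_t.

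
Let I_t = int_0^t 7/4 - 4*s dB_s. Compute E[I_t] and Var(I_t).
E[I_t] = 0; Var(I_t) = t*(256*t^2 - 336*t + 147)/48

The Itô integral of a deterministic integrand f(s) has mean 0 because each increment f(s) * (B_{s+ds} - B_s) has mean 0. By the Itô isometry:
  Var( int_0^t f(s) dB_s ) = E[ (int_0^t f(s) dB_s)^2 ] = int_0^t f(s)^2 ds.
Here f(s) = 7/4 - 4*s, so f(s)^2 = (16*s - 7)^2/16. Integrate:
  int_0^t ((16*s - 7)^2/16) ds = t*(256*t^2 - 336*t + 147)/48.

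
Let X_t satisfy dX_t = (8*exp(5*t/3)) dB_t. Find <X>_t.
<X>_t = 96*exp(10*t/3)/5 - 96/5

For an Itô process dX_t = a(t) dt + b(t) dB_t, the quadratic variation is <X>_t = int_0^t b(s)^2 ds (the drift term does not contribute). Here b(s) = 8*exp(5*s/3), so
  b(s)^2 = 64*exp(10*s/3).
Integrating from 0 to t:
  <X>_t = int_0^t (64*exp(10*s/3)) ds = 96*exp(10*t/3)/5 - 96/5.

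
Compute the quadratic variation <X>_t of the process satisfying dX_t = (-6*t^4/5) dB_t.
<X>_t = 4*t^9/25

For an Itô process dX_t = a(t) dt + b(t) dB_t, the quadratic variation is <X>_t = int_0^t b(s)^2 ds (the drift term does not contribute). Here b(s) = -6*s^4/5, so
  b(s)^2 = 36*s^8/25.
Integrating from 0 to t:
  <X>_t = int_0^t (36*s^8/25) ds = 4*t^9/25.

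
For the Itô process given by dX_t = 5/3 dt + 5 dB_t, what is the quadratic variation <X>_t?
<X>_t = 25*t

For an Itô process dX_t = a(t) dt + b(t) dB_t, the quadratic variation is <X>_t = int_0^t b(s)^2 ds (the drift term does not contribute). Here b(s) = 5, so
  b(s)^2 = 25.
Integrating from 0 to t:
  <X>_t = int_0^t (25) ds = 25*t.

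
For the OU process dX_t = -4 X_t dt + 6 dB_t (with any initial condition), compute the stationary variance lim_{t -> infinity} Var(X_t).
lim Var(X_t) = 9/2

The OU SDE dX = -theta X dt + sigma dB admits the integrating factor exp(theta t): d(exp(theta t) X_t) = sigma exp(theta t) dB_t. Integrating from 0 to t gives X_t = x_0 * exp(-theta t) + sigma * int_0^t exp(-theta (t-s)) dB_s for any initial x_0. The Itô integral has variance (by the Itô isometry) sigma^2 * int_0^t exp(-2 theta (t - s)) ds = sigma^2 * (1 - exp(-2 theta t)) / (2 theta), independent of x_0.
With theta = 4, sigma = 6:
  Var(X_t) = (6)^2 * (1 - exp(-2*4 t)) / (2 * 4) = 9/2 - 9*exp(-8*t)/2.
As t -> infinity, exp(-2*4 t) -> 0, so the stationary variance is sigma^2 / (2 theta) = 9/2.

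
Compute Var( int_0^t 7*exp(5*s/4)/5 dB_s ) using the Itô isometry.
Var = 98*exp(5*t/2)/125 - 98/125

The Itô integral of a deterministic integrand f(s) has mean 0 because each increment f(s) * (B_{s+ds} - B_s) has mean 0. By the Itô isometry:
  Var( int_0^t f(s) dB_s ) = E[ (int_0^t f(s) dB_s)^2 ] = int_0^t f(s)^2 ds.
Here f(s) = 7*exp(5*s/4)/5, so f(s)^2 = 49*exp(5*s/2)/25. Integrate:
  int_0^t (49*exp(5*s/2)/25) ds = 98*exp(5*t/2)/125 - 98/125.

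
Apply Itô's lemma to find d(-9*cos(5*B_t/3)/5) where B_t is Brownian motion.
d(-9*cos(5*B_t/3)/5) = (5*cos(5*B_t/3)/2) dt + (3*sin(5*B_t/3)) dB_t

Itô's formula for f(B_t) gives d f(B_t) = f'(B_t) dB_t + (1/2) f''(B_t) dt. Compute derivatives of f(x) = -9*cos(5*x/3)/5:
  f'(x)  = 3*sin(5*x/3)
  f''(x) = 5*cos(5*x/3)
Substitute x = B_t and multiply the f'' term by 1/2:
  drift     = (1/2) * (5*cos(5*x/3)) evaluated at B_t = 5*cos(5*B_t/3)/2
  diffusion = (3*sin(5*x/3)) evaluated at B_t = 3*sin(5*B_t/3)
Therefore d(-9*cos(5*B_t/3)/5) = (5*cos(5*B_t/3)/2) dt + (3*sin(5*B_t/3)) dB_t.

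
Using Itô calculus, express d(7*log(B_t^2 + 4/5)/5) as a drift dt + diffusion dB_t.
d(7*log(B_t^2 + 4/5)/5) = (7*(4 - 5*B_t^2)/(5*B_t^2 + 4)^2) dt + (14*B_t/(5*B_t^2 + 4)) dB_t

Itô's formula for f(B_t) gives d f(B_t) = f'(B_t) dB_t + (1/2) f''(B_t) dt. Compute derivatives of f(x) = 7*log(x^2 + 4/5)/5:
  f'(x)  = 14*x/(5*x^2 + 4)
  f''(x) = 14*(4 - 5*x^2)/(5*x^2 + 4)^2
Substitute x = B_t and multiply the f'' term by 1/2:
  drift     = (1/2) * (14*(4 - 5*x^2)/(5*x^2 + 4)^2) evaluated at B_t = 7*(4 - 5*B_t^2)/(5*B_t^2 + 4)^2
  diffusion = (14*x/(5*x^2 + 4)) evaluated at B_t = 14*B_t/(5*B_t^2 + 4)
Therefore d(7*log(B_t^2 + 4/5)/5) = (7*(4 - 5*B_t^2)/(5*B_t^2 + 4)^2) dt + (14*B_t/(5*B_t^2 + 4)) dB_t.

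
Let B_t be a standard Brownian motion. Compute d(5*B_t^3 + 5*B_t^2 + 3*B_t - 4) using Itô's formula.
d(5*B_t^3 + 5*B_t^2 + 3*B_t - 4) = (15*B_t + 5) dt + (15*B_t^2 + 10*B_t + 3) dB_t

Itô's formula for f(B_t) gives d f(B_t) = f'(B_t) dB_t + (1/2) f''(B_t) dt. Compute derivatives of f(x) = 5*x^3 + 5*x^2 + 3*x - 4:
  f'(x)  = 15*x^2 + 10*x + 3
  f''(x) = 30*x + 10
Substitute x = B_t and multiply the f'' term by 1/2:
  drift     = (1/2) * (30*x + 10) evaluated at B_t = 15*B_t + 5
  diffusion = (15*x^2 + 10*x + 3) evaluated at B_t = 15*B_t^2 + 10*B_t + 3
Therefore d(5*B_t^3 + 5*B_t^2 + 3*B_t - 4) = (15*B_t + 5) dt + (15*B_t^2 + 10*B_t + 3) dB_t.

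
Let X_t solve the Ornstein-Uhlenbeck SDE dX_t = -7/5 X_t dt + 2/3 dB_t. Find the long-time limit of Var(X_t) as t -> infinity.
lim Var(X_t) = 10/63

The OU SDE dX = -theta X dt + sigma dB admits the integrating factor exp(theta t): d(exp(theta t) X_t) = sigma exp(theta t) dB_t. Integrating from 0 to t gives X_t = x_0 * exp(-theta t) + sigma * int_0^t exp(-theta (t-s)) dB_s for any initial x_0. The Itô integral has variance (by the Itô isometry) sigma^2 * int_0^t exp(-2 theta (t - s)) ds = sigma^2 * (1 - exp(-2 theta t)) / (2 theta), independent of x_0.
With theta = 7/5, sigma = 2/3:
  Var(X_t) = (2/3)^2 * (1 - exp(-2*7/5 t)) / (2 * 7/5) = 10/63 - 10*exp(-14*t/5)/63.
As t -> infinity, exp(-2*7/5 t) -> 0, so the stationary variance is sigma^2 / (2 theta) = 10/63.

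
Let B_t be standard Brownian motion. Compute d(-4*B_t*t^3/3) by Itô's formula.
d(-4*B_t*t^3/3) = (-4*B_t*t^2) dt + (-4*t^3/3) dB_t

Itô's formula for f(t, x): d f(t, B_t) = (f_t + (1/2) f_xx) dt + f_x dB_t. Compute partials of f(t, x) = -4*t^3*x/3:
  f_t(t,x)  = -4*t^2*x
  f_x(t,x)  = -4*t^3/3
  f_xx(t,x) = 0
Assemble drift = f_t + (1/2) f_xx = -4*t^2*x and diffusion = f_x = -4*t^3/3. Substituting x = B_t:
  d(-4*B_t*t^3/3) = (-4*B_t*t^2) dt + (-4*t^3/3) dB_t.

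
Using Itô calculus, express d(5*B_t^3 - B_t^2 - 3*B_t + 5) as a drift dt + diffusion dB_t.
d(5*B_t^3 - B_t^2 - 3*B_t + 5) = (15*B_t - 1) dt + (15*B_t^2 - 2*B_t - 3) dB_t

Itô's formula for f(B_t) gives d f(B_t) = f'(B_t) dB_t + (1/2) f''(B_t) dt. Compute derivatives of f(x) = 5*x^3 - x^2 - 3*x + 5:
  f'(x)  = 15*x^2 - 2*x - 3
  f''(x) = 30*x - 2
Substitute x = B_t and multiply the f'' term by 1/2:
  drift     = (1/2) * (30*x - 2) evaluated at B_t = 15*B_t - 1
  diffusion = (15*x^2 - 2*x - 3) evaluated at B_t = 15*B_t^2 - 2*B_t - 3
Therefore d(5*B_t^3 - B_t^2 - 3*B_t + 5) = (15*B_t - 1) dt + (15*B_t^2 - 2*B_t - 3) dB_t.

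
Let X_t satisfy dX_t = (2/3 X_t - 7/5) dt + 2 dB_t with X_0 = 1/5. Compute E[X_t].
E[X_t] = 21/10 - 19*exp(2*t/3)/10

Taking expectations and using E[dB_t] = 0, the mean m(t) = E[X_t] satisfies the ODE m'(t) = a m(t) + b with m(0) = x_0. With a = 2/3, b = -7/5, x_0 = 1/5, the solution is
  m(t) = x_0 * exp(a t) + (b/a) * (exp(a t) - 1)
       = (1/5) * exp((2/3) t) + ((-7/5)/(2/3)) * (exp((2/3) t) - 1)
       = 21/10 - 19*exp(2*t/3)/10.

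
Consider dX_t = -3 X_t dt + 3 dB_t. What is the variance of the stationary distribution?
lim Var(X_t) = 3/2

The OU SDE dX = -theta X dt + sigma dB admits the integrating factor exp(theta t): d(exp(theta t) X_t) = sigma exp(theta t) dB_t. Integrating from 0 to t gives X_t = x_0 * exp(-theta t) + sigma * int_0^t exp(-theta (t-s)) dB_s for any initial x_0. The Itô integral has variance (by the Itô isometry) sigma^2 * int_0^t exp(-2 theta (t - s)) ds = sigma^2 * (1 - exp(-2 theta t)) / (2 theta), independent of x_0.
With theta = 3, sigma = 3:
  Var(X_t) = (3)^2 * (1 - exp(-2*3 t)) / (2 * 3) = 3/2 - 3*exp(-6*t)/2.
As t -> infinity, exp(-2*3 t) -> 0, so the stationary variance is sigma^2 / (2 theta) = 3/2.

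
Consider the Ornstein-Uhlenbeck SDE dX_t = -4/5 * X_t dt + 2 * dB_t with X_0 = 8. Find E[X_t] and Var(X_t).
E[X_t] = 8*exp(-4*t/5); Var(X_t) = 5/2 - 5*exp(-8*t/5)/2

The OU SDE dX = -theta X dt + sigma dB admits the integrating factor exp(theta t): d(exp(theta t) X_t) = sigma exp(theta t) dB_t. Integrating from 0 to t:
  X_t = x_0 * exp(-theta t) + sigma * int_0^t exp(-theta (t-s)) dB_s.
The Itô integral has mean 0 and (by the Itô isometry) variance sigma^2 * int_0^t exp(-2 theta (t - s)) ds = sigma^2 * (1 - exp(-2 theta t)) / (2 theta).
With theta = 4/5, sigma = 2, x_0 = 8:
  E[X_t] = 8 * exp(-4/5 t) = 8*exp(-4*t/5)
  Var(X_t) = (2)^2 * (1 - exp(-2*4/5 t)) / (2 * 4/5) = 5/2 - 5*exp(-8*t/5)/2.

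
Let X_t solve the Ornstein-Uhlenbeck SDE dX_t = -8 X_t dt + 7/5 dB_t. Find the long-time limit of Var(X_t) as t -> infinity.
lim Var(X_t) = 49/400

The OU SDE dX = -theta X dt + sigma dB admits the integrating factor exp(theta t): d(exp(theta t) X_t) = sigma exp(theta t) dB_t. Integrating from 0 to t gives X_t = x_0 * exp(-theta t) + sigma * int_0^t exp(-theta (t-s)) dB_s for any initial x_0. The Itô integral has variance (by the Itô isometry) sigma^2 * int_0^t exp(-2 theta (t - s)) ds = sigma^2 * (1 - exp(-2 theta t)) / (2 theta), independent of x_0.
With theta = 8, sigma = 7/5:
  Var(X_t) = (7/5)^2 * (1 - exp(-2*8 t)) / (2 * 8) = 49/400 - 49*exp(-16*t)/400.
As t -> infinity, exp(-2*8 t) -> 0, so the stationary variance is sigma^2 / (2 theta) = 49/400.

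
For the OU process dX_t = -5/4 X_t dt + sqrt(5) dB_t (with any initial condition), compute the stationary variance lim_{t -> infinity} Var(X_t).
lim Var(X_t) = 2

The OU SDE dX = -theta X dt + sigma dB admits the integrating factor exp(theta t): d(exp(theta t) X_t) = sigma exp(theta t) dB_t. Integrating from 0 to t gives X_t = x_0 * exp(-theta t) + sigma * int_0^t exp(-theta (t-s)) dB_s for any initial x_0. The Itô integral has variance (by the Itô isometry) sigma^2 * int_0^t exp(-2 theta (t - s)) ds = sigma^2 * (1 - exp(-2 theta t)) / (2 theta), independent of x_0.
With theta = 5/4, sigma = sqrt(5):
  Var(X_t) = (sqrt(5))^2 * (1 - exp(-2*5/4 t)) / (2 * 5/4) = 2 - 2*exp(-5*t/2).
As t -> infinity, exp(-2*5/4 t) -> 0, so the stationary variance is sigma^2 / (2 theta) = 2.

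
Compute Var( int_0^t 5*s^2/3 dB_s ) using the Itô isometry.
Var = 5*t^5/9

The Itô integral of a deterministic integrand f(s) has mean 0 because each increment f(s) * (B_{s+ds} - B_s) has mean 0. By the Itô isometry:
  Var( int_0^t f(s) dB_s ) = E[ (int_0^t f(s) dB_s)^2 ] = int_0^t f(s)^2 ds.
Here f(s) = 5*s^2/3, so f(s)^2 = 25*s^4/9. Integrate:
  int_0^t (25*s^4/9) ds = 5*t^5/9.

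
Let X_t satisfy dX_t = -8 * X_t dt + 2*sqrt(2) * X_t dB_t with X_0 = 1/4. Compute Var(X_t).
Var(X_t) = (exp(8*t) - 1)*exp(-16*t)/16

For GBM dX = mu X dt + sigma X dB with X_0 = x_0, apply Itô to Y = log X: dY = (mu - sigma^2/2) dt + sigma dB, so Y_t = log(x_0) + (mu - sigma^2/2) t + sigma B_t and hence X_t = x_0 * exp((mu - sigma^2/2) t + sigma B_t).
With mu = -8, sigma = 2*sqrt(2), x_0 = 1/4, this gives:
  X_t = 1/4 * exp((-12) * t + (2*sqrt(2)) * B_t).
Since sigma*B_t ~ Normal(0, sigma^2 t), E[exp(sigma*B_t)] = exp(sigma^2 t / 2); so E[X_t] = x_0 * exp((mu - sigma^2/2) t) * exp(sigma^2 t / 2) = x_0 * exp(mu t) = exp(-8*t)/4.
Var(X_t) = E[X_t^2] - (E[X_t])^2 = x_0^2 * exp(2 mu t) * (exp(sigma^2 t) - 1) = (exp(8*t) - 1)*exp(-16*t)/16.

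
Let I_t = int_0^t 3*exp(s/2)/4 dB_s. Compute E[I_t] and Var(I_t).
E[I_t] = 0; Var(I_t) = 9*exp(t)/16 - 9/16

The Itô integral of a deterministic integrand f(s) has mean 0 because each increment f(s) * (B_{s+ds} - B_s) has mean 0. By the Itô isometry:
  Var( int_0^t f(s) dB_s ) = E[ (int_0^t f(s) dB_s)^2 ] = int_0^t f(s)^2 ds.
Here f(s) = 3*exp(s/2)/4, so f(s)^2 = 9*exp(s)/16. Integrate:
  int_0^t (9*exp(s)/16) ds = 9*exp(t)/16 - 9/16.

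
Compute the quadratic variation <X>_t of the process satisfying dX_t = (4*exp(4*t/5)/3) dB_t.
<X>_t = 10*exp(8*t/5)/9 - 10/9

For an Itô process dX_t = a(t) dt + b(t) dB_t, the quadratic variation is <X>_t = int_0^t b(s)^2 ds (the drift term does not contribute). Here b(s) = 4*exp(4*s/5)/3, so
  b(s)^2 = 16*exp(8*s/5)/9.
Integrating from 0 to t:
  <X>_t = int_0^t (16*exp(8*s/5)/9) ds = 10*exp(8*t/5)/9 - 10/9.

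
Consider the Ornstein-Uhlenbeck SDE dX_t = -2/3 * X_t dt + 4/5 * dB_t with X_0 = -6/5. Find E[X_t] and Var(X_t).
E[X_t] = -6*exp(-2*t/3)/5; Var(X_t) = 12/25 - 12*exp(-4*t/3)/25

The OU SDE dX = -theta X dt + sigma dB admits the integrating factor exp(theta t): d(exp(theta t) X_t) = sigma exp(theta t) dB_t. Integrating from 0 to t:
  X_t = x_0 * exp(-theta t) + sigma * int_0^t exp(-theta (t-s)) dB_s.
The Itô integral has mean 0 and (by the Itô isometry) variance sigma^2 * int_0^t exp(-2 theta (t - s)) ds = sigma^2 * (1 - exp(-2 theta t)) / (2 theta).
With theta = 2/3, sigma = 4/5, x_0 = -6/5:
  E[X_t] = -6/5 * exp(-2/3 t) = -6*exp(-2*t/3)/5
  Var(X_t) = (4/5)^2 * (1 - exp(-2*2/3 t)) / (2 * 2/3) = 12/25 - 12*exp(-4*t/3)/25.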